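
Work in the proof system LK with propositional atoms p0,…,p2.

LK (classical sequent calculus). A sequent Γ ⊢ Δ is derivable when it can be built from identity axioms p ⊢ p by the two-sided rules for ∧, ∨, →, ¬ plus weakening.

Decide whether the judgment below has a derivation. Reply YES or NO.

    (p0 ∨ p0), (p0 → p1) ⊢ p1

Proof tree:
[→L] (p0 ∨ p0), (p0 → p1) ⊢ p1
  [∨L] (p0 ∨ p0) ⊢ p0
    [Ax] p0 ⊢ p0
    [Ax] p0 ⊢ p0
  [Ax] p1 ⊢ p1

Result: YES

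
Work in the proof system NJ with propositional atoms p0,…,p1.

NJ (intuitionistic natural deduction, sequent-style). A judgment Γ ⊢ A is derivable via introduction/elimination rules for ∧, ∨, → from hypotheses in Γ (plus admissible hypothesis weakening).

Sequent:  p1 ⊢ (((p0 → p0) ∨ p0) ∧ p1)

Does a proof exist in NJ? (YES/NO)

Derivation (root first):
[∧I] p1 ⊢ (((p0 → p0) ∨ p0) ∧ p1)
  [∨I₁]  ⊢ ((p0 → p0) ∨ p0)
    [→I]  ⊢ (p0 → p0)
      [Ax] p0 ⊢ p0
  [Ax] p1 ⊢ p1

Result: YES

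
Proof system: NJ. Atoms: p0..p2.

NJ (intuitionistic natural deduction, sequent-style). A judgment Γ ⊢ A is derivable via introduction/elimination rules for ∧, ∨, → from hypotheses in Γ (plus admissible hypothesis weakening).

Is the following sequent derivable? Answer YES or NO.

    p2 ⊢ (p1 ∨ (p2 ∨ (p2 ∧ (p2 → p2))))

Derivation (root first):
[∨I₂] p2 ⊢ (p1 ∨ (p2 ∨ (p2 ∧ (p2 → p2))))
  [∨I₂] p2 ⊢ (p2 ∨ (p2 ∧ (p2 → p2)))
    [∧I] p2 ⊢ (p2 ∧ (p2 → p2))
      [Ax] p2 ⊢ p2
      [→I]  ⊢ (p2 → p2)
        [Ax] p2 ⊢ p2

Result: YES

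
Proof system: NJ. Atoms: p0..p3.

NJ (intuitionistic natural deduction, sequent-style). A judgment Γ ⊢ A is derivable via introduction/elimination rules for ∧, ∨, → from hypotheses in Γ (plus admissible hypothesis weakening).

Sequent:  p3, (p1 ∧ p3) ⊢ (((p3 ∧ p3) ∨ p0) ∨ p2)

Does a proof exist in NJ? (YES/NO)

Proof tree:
[∨I₁] p3, (p1 ∧ p3) ⊢ (((p3 ∧ p3) ∨ p0) ∨ p2)
  [∨I₁] p3, (p1 ∧ p3) ⊢ ((p3 ∧ p3) ∨ p0)
    [Wk] p3, (p1 ∧ p3) ⊢ (p3 ∧ p3)
      [∧I] p3 ⊢ (p3 ∧ p3)
        [Ax] p3 ⊢ p3
        [Ax] p3 ⊢ p3

Result: YES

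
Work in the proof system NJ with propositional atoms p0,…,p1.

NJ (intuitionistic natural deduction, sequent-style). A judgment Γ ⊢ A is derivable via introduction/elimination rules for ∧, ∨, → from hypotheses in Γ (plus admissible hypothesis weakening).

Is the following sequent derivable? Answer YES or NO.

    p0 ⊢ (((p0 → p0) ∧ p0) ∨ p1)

Derivation (root first):
[∨I₁] p0 ⊢ (((p0 → p0) ∧ p0) ∨ p1)
  [∧I] p0 ⊢ ((p0 → p0) ∧ p0)
    [→I]  ⊢ (p0 → p0)
      [Ax] p0 ⊢ p0
    [Ax] p0 ⊢ p0

Result: YES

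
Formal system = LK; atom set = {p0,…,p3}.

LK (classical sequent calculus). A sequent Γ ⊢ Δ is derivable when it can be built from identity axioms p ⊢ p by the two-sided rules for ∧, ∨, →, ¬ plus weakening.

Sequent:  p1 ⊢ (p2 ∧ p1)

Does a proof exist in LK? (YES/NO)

Enumerate valuations to refute Γ ⊢ Δ:
  v=0000: Γ:[p1=F] Δ:[(p2 ∧ p1)=F] refutes=False
  v=0001: Γ:[p1=F] Δ:[(p2 ∧ p1)=F] refutes=False
  v=0010: Γ:[p1=F] Δ:[(p2 ∧ p1)=F] refutes=False
  v=0011: Γ:[p1=F] Δ:[(p2 ∧ p1)=F] refutes=False
  v=0100: Γ:[p1=T] Δ:[(p2 ∧ p1)=F] refutes=True  ← countermodel

Result: NO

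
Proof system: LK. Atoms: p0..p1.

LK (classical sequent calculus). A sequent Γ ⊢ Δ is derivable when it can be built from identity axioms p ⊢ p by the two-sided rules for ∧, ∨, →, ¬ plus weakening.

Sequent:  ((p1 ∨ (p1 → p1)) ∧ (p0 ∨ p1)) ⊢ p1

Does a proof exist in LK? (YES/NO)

Truth-table refutation:
  v=00: Γ:[((p1 ∨ (p1 → p1)) ∧ (p0 ∨ p1))=F] Δ:[p1=F] refutes=False
  v=01: Γ:[((p1 ∨ (p1 → p1)) ∧ (p0 ∨ p1))=T] Δ:[p1=T] refutes=False
  v=10: Γ:[((p1 ∨ (p1 → p1)) ∧ (p0 ∨ p1))=T] Δ:[p1=F] refutes=True  ← countermodel

Result: NO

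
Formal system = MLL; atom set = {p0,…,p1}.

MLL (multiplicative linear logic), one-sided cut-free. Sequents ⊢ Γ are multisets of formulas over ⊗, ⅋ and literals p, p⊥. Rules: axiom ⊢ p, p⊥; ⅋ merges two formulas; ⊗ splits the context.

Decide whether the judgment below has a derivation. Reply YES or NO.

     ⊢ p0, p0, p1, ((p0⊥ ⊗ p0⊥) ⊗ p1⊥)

Proof tree:
[⊗]  ⊢ p0, p0, p1, ((p0⊥ ⊗ p0⊥) ⊗ p1⊥)
  [⊗]  ⊢ p0, p0, (p0⊥ ⊗ p0⊥)
    [Ax]  ⊢ p0, p0⊥
    [Ax]  ⊢ p0, p0⊥
  [Ax]  ⊢ p1, p1⊥

Result: YES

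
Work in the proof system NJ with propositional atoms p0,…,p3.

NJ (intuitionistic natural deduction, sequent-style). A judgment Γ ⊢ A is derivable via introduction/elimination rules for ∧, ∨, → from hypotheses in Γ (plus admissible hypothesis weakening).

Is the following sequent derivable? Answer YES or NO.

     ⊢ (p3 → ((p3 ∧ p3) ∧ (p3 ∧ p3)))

Proof tree:
[→I]  ⊢ (p3 → ((p3 ∧ p3) ∧ (p3 ∧ p3)))
  [∧I] p3 ⊢ ((p3 ∧ p3) ∧ (p3 ∧ p3))
    [∧I] p3 ⊢ (p3 ∧ p3)
      [Ax] p3 ⊢ p3
      [Ax] p3 ⊢ p3
    [∧I] p3 ⊢ (p3 ∧ p3)
      [Ax] p3 ⊢ p3
      [Ax] p3 ⊢ p3

Result: YES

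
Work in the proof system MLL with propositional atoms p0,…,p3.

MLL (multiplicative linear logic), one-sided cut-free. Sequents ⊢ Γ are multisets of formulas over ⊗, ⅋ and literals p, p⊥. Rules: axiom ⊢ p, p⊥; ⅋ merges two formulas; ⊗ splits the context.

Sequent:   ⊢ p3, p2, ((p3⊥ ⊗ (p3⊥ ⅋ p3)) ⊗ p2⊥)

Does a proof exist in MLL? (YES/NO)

Proof tree:
[⊗]  ⊢ p3, p2, ((p3⊥ ⊗ (p3⊥ ⅋ p3)) ⊗ p2⊥)
  [⊗]  ⊢ p3, (p3⊥ ⊗ (p3⊥ ⅋ p3))
    [Ax]  ⊢ p3, p3⊥
    [⅋]  ⊢ (p3⊥ ⅋ p3)
      [Ax]  ⊢ p3, p3⊥
  [Ax]  ⊢ p2, p2⊥

Result: YES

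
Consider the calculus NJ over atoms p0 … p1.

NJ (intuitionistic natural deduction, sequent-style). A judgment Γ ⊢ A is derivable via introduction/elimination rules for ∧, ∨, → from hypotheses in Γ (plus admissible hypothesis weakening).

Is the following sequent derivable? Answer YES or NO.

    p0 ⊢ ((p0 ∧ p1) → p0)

Derivation trace:
[→I] p0 ⊢ ((p0 ∧ p1) → p0)
  [Wk] p0, (p0 ∧ p1) ⊢ p0
    [Ax] p0 ⊢ p0

Result: YES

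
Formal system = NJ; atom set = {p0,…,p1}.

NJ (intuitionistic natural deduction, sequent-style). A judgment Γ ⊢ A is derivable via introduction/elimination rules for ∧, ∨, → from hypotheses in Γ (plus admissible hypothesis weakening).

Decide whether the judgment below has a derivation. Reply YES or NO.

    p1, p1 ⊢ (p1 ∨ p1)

Derivation (root first):
[∨I₁] p1, p1 ⊢ (p1 ∨ p1)
  [Wk] p1, p1 ⊢ p1
    [Ax] p1 ⊢ p1

Result: YES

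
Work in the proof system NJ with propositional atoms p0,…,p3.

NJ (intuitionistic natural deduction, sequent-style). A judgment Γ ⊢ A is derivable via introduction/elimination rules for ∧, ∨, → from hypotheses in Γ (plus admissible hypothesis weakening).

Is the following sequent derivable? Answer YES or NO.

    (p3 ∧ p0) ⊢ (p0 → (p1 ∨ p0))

Proof tree:
[→I] (p3 ∧ p0) ⊢ (p0 → (p1 ∨ p0))
  [Wk] p0, (p3 ∧ p0) ⊢ (p1 ∨ p0)
    [∨I₂] p0 ⊢ (p1 ∨ p0)
      [Ax] p0 ⊢ p0

Result: YES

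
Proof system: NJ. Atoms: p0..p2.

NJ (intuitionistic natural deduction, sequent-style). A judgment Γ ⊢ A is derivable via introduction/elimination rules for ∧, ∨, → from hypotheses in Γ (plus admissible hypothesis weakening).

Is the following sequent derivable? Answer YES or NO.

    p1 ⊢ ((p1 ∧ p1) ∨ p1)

Derivation trace:
[∨I₁] p1 ⊢ ((p1 ∧ p1) ∨ p1)
  [∧I] p1 ⊢ (p1 ∧ p1)
    [→E] p1 ⊢ p1
      [→I]  ⊢ (p1 → p1)
        [Ax] p1 ⊢ p1
      [Ax] p1 ⊢ p1
    [Ax] p1 ⊢ p1

Result: YES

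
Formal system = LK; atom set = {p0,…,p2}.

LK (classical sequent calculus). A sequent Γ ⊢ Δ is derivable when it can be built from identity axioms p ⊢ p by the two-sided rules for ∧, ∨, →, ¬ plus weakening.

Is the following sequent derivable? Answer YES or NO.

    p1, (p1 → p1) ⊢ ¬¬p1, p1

Proof tree:
[→L] p1, (p1 → p1) ⊢ ¬¬p1, p1
  [WR] p1 ⊢ p1, p1
    [Ax] p1 ⊢ p1
  [¬R] p1 ⊢ ¬¬p1
    [¬L] p1, ¬p1 ⊢ 
      [Ax] p1 ⊢ p1

Result: YES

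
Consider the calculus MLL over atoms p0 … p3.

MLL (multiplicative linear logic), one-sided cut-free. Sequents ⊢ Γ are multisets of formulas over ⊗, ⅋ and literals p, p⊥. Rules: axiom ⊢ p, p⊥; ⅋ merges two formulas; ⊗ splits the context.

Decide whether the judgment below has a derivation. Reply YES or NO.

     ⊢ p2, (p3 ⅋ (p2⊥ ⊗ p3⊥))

Derivation trace:
[⅋]  ⊢ p2, (p3 ⅋ (p2⊥ ⊗ p3⊥))
  [⊗]  ⊢ p2, p3, (p2⊥ ⊗ p3⊥)
    [Ax]  ⊢ p2, p2⊥
    [Ax]  ⊢ p3, p3⊥

Result: YES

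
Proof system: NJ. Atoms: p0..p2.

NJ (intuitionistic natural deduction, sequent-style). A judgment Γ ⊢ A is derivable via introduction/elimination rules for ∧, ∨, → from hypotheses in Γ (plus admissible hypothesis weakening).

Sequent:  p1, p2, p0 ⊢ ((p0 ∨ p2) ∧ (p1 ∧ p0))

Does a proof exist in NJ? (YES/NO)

Derivation trace:
[∧I] p1, p2, p0 ⊢ ((p0 ∨ p2) ∧ (p1 ∧ p0))
  [∨I₂] p2 ⊢ (p0 ∨ p2)
    [Ax] p2 ⊢ p2
  [∧I] p1, p0 ⊢ (p1 ∧ p0)
    [Ax] p1 ⊢ p1
    [Ax] p0 ⊢ p0

Result: YES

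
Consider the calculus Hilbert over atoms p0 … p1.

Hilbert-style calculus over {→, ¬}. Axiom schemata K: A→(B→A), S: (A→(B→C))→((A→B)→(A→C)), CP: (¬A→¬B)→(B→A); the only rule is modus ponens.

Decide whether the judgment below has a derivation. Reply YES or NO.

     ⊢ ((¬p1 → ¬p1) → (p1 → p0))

Search for a countermodel by truth-table:
  v=00: Γ:[] Δ:[((¬p1 → ¬p1) → (p1 → p0))=T] refutes=False
  v=01: Γ:[] Δ:[((¬p1 → ¬p1) → (p1 → p0))=F] refutes=True  ← countermodel

Result: NO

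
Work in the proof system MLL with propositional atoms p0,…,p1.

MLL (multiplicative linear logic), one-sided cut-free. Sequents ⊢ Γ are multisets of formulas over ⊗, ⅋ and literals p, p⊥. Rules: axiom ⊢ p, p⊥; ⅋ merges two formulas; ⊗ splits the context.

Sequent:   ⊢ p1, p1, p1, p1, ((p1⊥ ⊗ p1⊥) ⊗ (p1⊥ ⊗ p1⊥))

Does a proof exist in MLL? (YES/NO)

Proof tree:
[⊗]  ⊢ p1, p1, p1, p1, ((p1⊥ ⊗ p1⊥) ⊗ (p1⊥ ⊗ p1⊥))
  [⊗]  ⊢ p1, p1, (p1⊥ ⊗ p1⊥)
    [Ax]  ⊢ p1, p1⊥
    [Ax]  ⊢ p1, p1⊥
  [⊗]  ⊢ p1, p1, (p1⊥ ⊗ p1⊥)
    [Ax]  ⊢ p1, p1⊥
    [Ax]  ⊢ p1, p1⊥

Result: YES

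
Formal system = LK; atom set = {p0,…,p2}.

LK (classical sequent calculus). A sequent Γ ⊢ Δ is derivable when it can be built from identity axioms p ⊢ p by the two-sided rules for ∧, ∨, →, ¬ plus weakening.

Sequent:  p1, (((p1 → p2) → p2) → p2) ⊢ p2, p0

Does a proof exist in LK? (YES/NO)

Proof tree:
[→L] p1, (((p1 → p2) → p2) → p2) ⊢ p2, p0
  [→R] p1 ⊢ ((p1 → p2) → p2)
    [→L] p1, (p1 → p2) ⊢ p2
      [Ax] p1 ⊢ p1
      [Ax] p2 ⊢ p2
  [WR] p2 ⊢ p2, p0
    [Ax] p2 ⊢ p2

Result: YES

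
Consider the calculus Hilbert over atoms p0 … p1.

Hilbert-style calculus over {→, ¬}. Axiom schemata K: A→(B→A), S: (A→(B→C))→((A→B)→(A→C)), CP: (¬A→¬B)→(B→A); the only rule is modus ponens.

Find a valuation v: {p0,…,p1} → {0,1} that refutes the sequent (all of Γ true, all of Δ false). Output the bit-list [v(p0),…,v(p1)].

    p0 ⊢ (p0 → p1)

Truth-table refutation:
  v=00: Γ:[p0=F] Δ:[(p0 → p1)=T] refutes=False
  v=01: Γ:[p0=F] Δ:[(p0 → p1)=T] refutes=False
  v=10: Γ:[p0=T] Δ:[(p0 → p1)=F] refutes=True  ← countermodel

Result: [1, 0]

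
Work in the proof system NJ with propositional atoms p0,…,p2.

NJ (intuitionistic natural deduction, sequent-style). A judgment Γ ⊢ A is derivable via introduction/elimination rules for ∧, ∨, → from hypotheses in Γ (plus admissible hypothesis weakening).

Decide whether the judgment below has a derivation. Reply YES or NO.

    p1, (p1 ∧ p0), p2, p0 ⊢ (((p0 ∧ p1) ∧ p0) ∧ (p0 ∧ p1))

Proof tree:
[∧I] p1, (p1 ∧ p0), p2, p0 ⊢ (((p0 ∧ p1) ∧ p0) ∧ (p0 ∧ p1))
  [∧I] p1, (p1 ∧ p0), p2, p0 ⊢ ((p0 ∧ p1) ∧ p0)
    [∧I] p1, p2, p0 ⊢ (p0 ∧ p1)
      [Ax] p0 ⊢ p0
      [Wk] p1, p2 ⊢ p1
        [Ax] p1 ⊢ p1
    [Wk] p0, (p1 ∧ p0) ⊢ p0
      [Ax] p0 ⊢ p0
  [Wk] p1, p2, p0, p1 ⊢ (p0 ∧ p1)
    [∧I] p1, p2, p0 ⊢ (p0 ∧ p1)
      [Ax] p0 ⊢ p0
      [Wk] p1, p2 ⊢ p1
        [Ax] p1 ⊢ p1

Result: YES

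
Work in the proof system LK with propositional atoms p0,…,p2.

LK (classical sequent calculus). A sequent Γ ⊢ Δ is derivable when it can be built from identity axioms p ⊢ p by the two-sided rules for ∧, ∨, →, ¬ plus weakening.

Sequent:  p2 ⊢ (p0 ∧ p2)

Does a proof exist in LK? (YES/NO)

Enumerate valuations to refute Γ ⊢ Δ:
  v=000: Γ:[p2=F] Δ:[(p0 ∧ p2)=F] refutes=False
  v=001: Γ:[p2=T] Δ:[(p0 ∧ p2)=F] refutes=True  ← countermodel

Result: NO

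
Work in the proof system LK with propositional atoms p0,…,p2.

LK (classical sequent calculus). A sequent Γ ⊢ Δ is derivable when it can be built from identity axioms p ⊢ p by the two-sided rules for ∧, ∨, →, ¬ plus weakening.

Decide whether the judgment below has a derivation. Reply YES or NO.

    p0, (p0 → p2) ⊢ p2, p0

Derivation (root first):
[→L] p0, (p0 → p2) ⊢ p2, p0
  [Ax] p0 ⊢ p0
  [WR] p2 ⊢ p2, p0
    [Ax] p2 ⊢ p2

Result: YES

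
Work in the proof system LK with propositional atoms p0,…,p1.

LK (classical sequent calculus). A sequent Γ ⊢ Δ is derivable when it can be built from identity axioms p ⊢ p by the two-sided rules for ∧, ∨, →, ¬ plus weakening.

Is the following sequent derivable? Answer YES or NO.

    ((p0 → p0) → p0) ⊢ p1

Enumerate valuations to refute Γ ⊢ Δ:
  v=00: Γ:[((p0 → p0) → p0)=F] Δ:[p1=F] refutes=False
  v=01: Γ:[((p0 → p0) → p0)=F] Δ:[p1=T] refutes=False
  v=10: Γ:[((p0 → p0) → p0)=T] Δ:[p1=F] refutes=True  ← countermodel

Result: NO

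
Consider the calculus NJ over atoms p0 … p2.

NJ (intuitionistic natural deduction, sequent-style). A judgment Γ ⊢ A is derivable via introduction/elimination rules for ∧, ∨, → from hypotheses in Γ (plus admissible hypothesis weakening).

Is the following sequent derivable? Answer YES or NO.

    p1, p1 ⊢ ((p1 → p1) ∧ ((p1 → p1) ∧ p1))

Derivation trace:
[Wk] p1, p1 ⊢ ((p1 → p1) ∧ ((p1 → p1) ∧ p1))
  [∧I] p1 ⊢ ((p1 → p1) ∧ ((p1 → p1) ∧ p1))
    [→I]  ⊢ (p1 → p1)
      [Ax] p1 ⊢ p1
    [∧I] p1 ⊢ ((p1 → p1) ∧ p1)
      [→I]  ⊢ (p1 → p1)
        [Ax] p1 ⊢ p1
      [Ax] p1 ⊢ p1

Result: YES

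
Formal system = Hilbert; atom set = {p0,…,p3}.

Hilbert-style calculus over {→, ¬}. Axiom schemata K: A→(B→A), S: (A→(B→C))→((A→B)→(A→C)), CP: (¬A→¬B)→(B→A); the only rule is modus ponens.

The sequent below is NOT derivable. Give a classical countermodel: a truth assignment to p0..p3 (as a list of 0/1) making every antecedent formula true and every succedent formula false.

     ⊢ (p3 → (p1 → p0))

Search for a countermodel by truth-table:
  v=0000: Γ:[] Δ:[(p3 → (p1 → p0))=T] refutes=False
  v=0001: Γ:[] Δ:[(p3 → (p1 → p0))=T] refutes=False
  v=0010: Γ:[] Δ:[(p3 → (p1 → p0))=T] refutes=False
  v=0011: Γ:[] Δ:[(p3 → (p1 → p0))=T] refutes=False
  v=0100: Γ:[] Δ:[(p3 → (p1 → p0))=T] refutes=False
  v=0101: Γ:[] Δ:[(p3 → (p1 → p0))=F] refutes=True  ← countermodel

Result: [0, 1, 0, 1]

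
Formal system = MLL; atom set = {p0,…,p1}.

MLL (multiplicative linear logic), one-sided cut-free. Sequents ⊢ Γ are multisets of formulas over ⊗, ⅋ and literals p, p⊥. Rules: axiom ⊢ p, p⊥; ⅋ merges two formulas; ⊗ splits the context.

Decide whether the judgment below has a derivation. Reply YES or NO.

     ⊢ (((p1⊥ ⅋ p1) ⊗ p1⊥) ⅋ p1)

Derivation trace:
[⅋]  ⊢ (((p1⊥ ⅋ p1) ⊗ p1⊥) ⅋ p1)
  [⊗]  ⊢ p1, ((p1⊥ ⅋ p1) ⊗ p1⊥)
    [⅋]  ⊢ (p1⊥ ⅋ p1)
      [Ax]  ⊢ p1, p1⊥
    [Ax]  ⊢ p1, p1⊥

Result: YES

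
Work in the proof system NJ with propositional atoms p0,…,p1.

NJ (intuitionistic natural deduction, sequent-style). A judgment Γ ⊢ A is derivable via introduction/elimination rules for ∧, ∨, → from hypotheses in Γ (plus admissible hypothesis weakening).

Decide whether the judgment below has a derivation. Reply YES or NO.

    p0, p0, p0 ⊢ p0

Derivation trace:
[Wk] p0, p0, p0 ⊢ p0
  [Wk] p0, p0 ⊢ p0
    [Ax] p0 ⊢ p0

Result: YES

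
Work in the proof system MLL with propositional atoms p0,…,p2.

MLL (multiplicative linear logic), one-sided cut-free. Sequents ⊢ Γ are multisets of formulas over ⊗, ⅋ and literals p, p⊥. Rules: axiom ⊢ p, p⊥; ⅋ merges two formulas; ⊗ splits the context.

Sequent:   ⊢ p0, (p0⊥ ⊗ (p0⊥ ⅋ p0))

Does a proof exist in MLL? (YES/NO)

Proof tree:
[⊗]  ⊢ p0, (p0⊥ ⊗ (p0⊥ ⅋ p0))
  [Ax]  ⊢ p0, p0⊥
  [⅋]  ⊢ (p0⊥ ⅋ p0)
    [Ax]  ⊢ p0, p0⊥

Result: YES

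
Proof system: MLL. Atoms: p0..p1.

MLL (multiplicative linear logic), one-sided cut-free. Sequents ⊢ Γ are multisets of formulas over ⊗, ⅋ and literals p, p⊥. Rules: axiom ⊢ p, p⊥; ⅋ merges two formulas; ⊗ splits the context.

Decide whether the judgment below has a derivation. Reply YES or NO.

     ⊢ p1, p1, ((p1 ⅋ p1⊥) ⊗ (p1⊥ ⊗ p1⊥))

Derivation (root first):
[⊗]  ⊢ p1, p1, ((p1 ⅋ p1⊥) ⊗ (p1⊥ ⊗ p1⊥))
  [⅋]  ⊢ (p1 ⅋ p1⊥)
    [Ax]  ⊢ p1, p1⊥
  [⊗]  ⊢ p1, p1, (p1⊥ ⊗ p1⊥)
    [Ax]  ⊢ p1, p1⊥
    [Ax]  ⊢ p1, p1⊥

Result: YES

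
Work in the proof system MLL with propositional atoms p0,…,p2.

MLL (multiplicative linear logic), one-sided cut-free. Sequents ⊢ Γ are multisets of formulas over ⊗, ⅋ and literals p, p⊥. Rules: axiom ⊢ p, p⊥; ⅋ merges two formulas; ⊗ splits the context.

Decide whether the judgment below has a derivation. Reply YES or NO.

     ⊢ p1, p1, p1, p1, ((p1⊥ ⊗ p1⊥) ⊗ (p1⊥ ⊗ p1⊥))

Derivation (root first):
[⊗]  ⊢ p1, p1, p1, p1, ((p1⊥ ⊗ p1⊥) ⊗ (p1⊥ ⊗ p1⊥))
  [⊗]  ⊢ p1, p1, (p1⊥ ⊗ p1⊥)
    [Ax]  ⊢ p1, p1⊥
    [Ax]  ⊢ p1, p1⊥
  [⊗]  ⊢ p1, p1, (p1⊥ ⊗ p1⊥)
    [Ax]  ⊢ p1, p1⊥
    [Ax]  ⊢ p1, p1⊥

Result: YES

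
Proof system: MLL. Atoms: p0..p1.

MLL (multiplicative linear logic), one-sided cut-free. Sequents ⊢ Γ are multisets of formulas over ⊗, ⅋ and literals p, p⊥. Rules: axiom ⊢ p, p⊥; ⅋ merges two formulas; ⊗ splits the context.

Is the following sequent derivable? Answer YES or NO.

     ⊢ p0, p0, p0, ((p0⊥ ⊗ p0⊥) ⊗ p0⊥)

Derivation (root first):
[⊗]  ⊢ p0, p0, p0, ((p0⊥ ⊗ p0⊥) ⊗ p0⊥)
  [⊗]  ⊢ p0, p0, (p0⊥ ⊗ p0⊥)
    [Ax]  ⊢ p0, p0⊥
    [Ax]  ⊢ p0, p0⊥
  [Ax]  ⊢ p0, p0⊥

Result: YES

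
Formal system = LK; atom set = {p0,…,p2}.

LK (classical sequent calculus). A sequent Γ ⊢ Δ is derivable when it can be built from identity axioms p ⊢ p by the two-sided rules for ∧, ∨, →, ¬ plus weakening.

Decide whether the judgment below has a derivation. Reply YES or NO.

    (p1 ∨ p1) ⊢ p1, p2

Proof tree:
[WR] (p1 ∨ p1) ⊢ p1, p2
  [∨L] (p1 ∨ p1) ⊢ p1
    [Ax] p1 ⊢ p1
    [Ax] p1 ⊢ p1

Result: YES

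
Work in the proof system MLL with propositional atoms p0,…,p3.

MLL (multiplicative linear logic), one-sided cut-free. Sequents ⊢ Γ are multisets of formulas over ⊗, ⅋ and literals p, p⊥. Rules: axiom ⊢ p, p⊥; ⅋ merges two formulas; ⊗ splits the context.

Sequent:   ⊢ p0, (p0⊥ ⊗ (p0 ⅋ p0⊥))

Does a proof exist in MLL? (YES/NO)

Derivation trace:
[⊗]  ⊢ p0, (p0⊥ ⊗ (p0 ⅋ p0⊥))
  [Ax]  ⊢ p0, p0⊥
  [⅋]  ⊢ (p0 ⅋ p0⊥)
    [Ax]  ⊢ p0, p0⊥

Result: YES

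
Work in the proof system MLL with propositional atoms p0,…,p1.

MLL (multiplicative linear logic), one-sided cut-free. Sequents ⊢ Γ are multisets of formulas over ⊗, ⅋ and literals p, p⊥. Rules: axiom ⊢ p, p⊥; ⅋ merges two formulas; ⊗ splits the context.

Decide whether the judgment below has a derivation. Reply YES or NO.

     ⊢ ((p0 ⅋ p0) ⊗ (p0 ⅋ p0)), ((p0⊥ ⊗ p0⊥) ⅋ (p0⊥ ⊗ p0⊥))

Derivation (root first):
[⅋]  ⊢ ((p0 ⅋ p0) ⊗ (p0 ⅋ p0)), ((p0⊥ ⊗ p0⊥) ⅋ (p0⊥ ⊗ p0⊥))
  [⊗]  ⊢ (p0⊥ ⊗ p0⊥), (p0⊥ ⊗ p0⊥), ((p0 ⅋ p0) ⊗ (p0 ⅋ p0))
    [⅋]  ⊢ (p0⊥ ⊗ p0⊥), (p0 ⅋ p0)
      [⊗]  ⊢ p0, p0, (p0⊥ ⊗ p0⊥)
        [Ax]  ⊢ p0, p0⊥
        [Ax]  ⊢ p0, p0⊥
    [⅋]  ⊢ (p0⊥ ⊗ p0⊥), (p0 ⅋ p0)
      [⊗]  ⊢ p0, p0, (p0⊥ ⊗ p0⊥)
        [Ax]  ⊢ p0, p0⊥
        [Ax]  ⊢ p0, p0⊥

Result: YES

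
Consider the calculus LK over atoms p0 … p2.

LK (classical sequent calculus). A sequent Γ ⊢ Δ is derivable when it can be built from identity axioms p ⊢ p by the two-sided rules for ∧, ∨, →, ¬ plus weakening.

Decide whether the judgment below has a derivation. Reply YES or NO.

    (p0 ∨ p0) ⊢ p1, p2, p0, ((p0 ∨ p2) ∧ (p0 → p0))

Derivation (root first):
[∧R] (p0 ∨ p0) ⊢ p1, p2, p0, ((p0 ∨ p2) ∧ (p0 → p0))
  [∨L] (p0 ∨ p0) ⊢ p1, p0, (p0 ∨ p2)
    [∨R] p0 ⊢ (p0 ∨ p2)
      [WR] p0 ⊢ p0, p2
        [Ax] p0 ⊢ p0
    [WR] p0 ⊢ p0, p1
      [Ax] p0 ⊢ p0
  [→R]  ⊢ p2, (p0 → p0)
    [WR] p0 ⊢ p0, p2
      [Ax] p0 ⊢ p0

Result: YES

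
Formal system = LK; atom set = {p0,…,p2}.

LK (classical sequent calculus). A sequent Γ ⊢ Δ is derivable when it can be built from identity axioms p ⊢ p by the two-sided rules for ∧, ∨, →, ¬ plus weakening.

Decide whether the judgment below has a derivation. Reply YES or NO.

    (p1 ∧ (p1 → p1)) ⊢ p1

Proof tree:
[∧L] (p1 ∧ (p1 → p1)) ⊢ p1
  [→L] p1, (p1 → p1) ⊢ p1
    [WL] p1, p1 ⊢ p1
      [Ax] p1 ⊢ p1
    [Ax] p1 ⊢ p1

Result: YES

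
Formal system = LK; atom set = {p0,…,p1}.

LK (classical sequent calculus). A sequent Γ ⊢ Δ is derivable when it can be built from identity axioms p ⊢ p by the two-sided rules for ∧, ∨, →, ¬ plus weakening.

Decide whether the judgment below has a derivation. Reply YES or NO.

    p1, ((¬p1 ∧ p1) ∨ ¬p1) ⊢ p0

Proof tree:
[∨L] p1, ((¬p1 ∧ p1) ∨ ¬p1) ⊢ p0
  [∧L] (¬p1 ∧ p1) ⊢ 
    [¬L] p1, ¬p1 ⊢ 
      [Ax] p1 ⊢ p1
  [WR] p1, ¬p1 ⊢ p0
    [¬L] p1, ¬p1 ⊢ 
      [Ax] p1 ⊢ p1

Result: YES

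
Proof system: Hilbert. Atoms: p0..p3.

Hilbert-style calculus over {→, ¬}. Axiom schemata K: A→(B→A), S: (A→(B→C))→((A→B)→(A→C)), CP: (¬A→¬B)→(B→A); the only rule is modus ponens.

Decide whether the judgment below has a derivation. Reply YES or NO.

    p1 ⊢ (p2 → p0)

Enumerate valuations to refute Γ ⊢ Δ:
  v=0000: Γ:[p1=F] Δ:[(p2 → p0)=T] refutes=False
  v=0001: Γ:[p1=F] Δ:[(p2 → p0)=T] refutes=False
  v=0010: Γ:[p1=F] Δ:[(p2 → p0)=F] refutes=False
  v=0011: Γ:[p1=F] Δ:[(p2 → p0)=F] refutes=False
  v=0100: Γ:[p1=T] Δ:[(p2 → p0)=T] refutes=False
  v=0101: Γ:[p1=T] Δ:[(p2 → p0)=T] refutes=False
  v=0110: Γ:[p1=T] Δ:[(p2 → p0)=F] refutes=True  ← countermodel

Result: NO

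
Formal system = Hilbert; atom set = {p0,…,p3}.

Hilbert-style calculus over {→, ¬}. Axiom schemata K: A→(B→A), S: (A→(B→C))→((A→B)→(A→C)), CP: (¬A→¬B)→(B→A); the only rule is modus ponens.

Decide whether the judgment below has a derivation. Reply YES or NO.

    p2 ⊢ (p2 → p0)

Enumerate valuations to refute Γ ⊢ Δ:
  v=0000: Γ:[p2=F] Δ:[(p2 → p0)=T] refutes=False
  v=0001: Γ:[p2=F] Δ:[(p2 → p0)=T] refutes=False
  v=0010: Γ:[p2=T] Δ:[(p2 → p0)=F] refutes=True  ← countermodel

Result: NO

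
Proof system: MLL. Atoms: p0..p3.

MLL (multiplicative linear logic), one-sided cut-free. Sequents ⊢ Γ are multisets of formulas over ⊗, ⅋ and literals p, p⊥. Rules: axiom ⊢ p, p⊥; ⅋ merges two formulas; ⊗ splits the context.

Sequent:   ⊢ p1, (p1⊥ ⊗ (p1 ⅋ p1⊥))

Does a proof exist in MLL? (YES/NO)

Derivation (root first):
[⊗]  ⊢ p1, (p1⊥ ⊗ (p1 ⅋ p1⊥))
  [Ax]  ⊢ p1, p1⊥
  [⅋]  ⊢ (p1 ⅋ p1⊥)
    [Ax]  ⊢ p1, p1⊥

Result: YES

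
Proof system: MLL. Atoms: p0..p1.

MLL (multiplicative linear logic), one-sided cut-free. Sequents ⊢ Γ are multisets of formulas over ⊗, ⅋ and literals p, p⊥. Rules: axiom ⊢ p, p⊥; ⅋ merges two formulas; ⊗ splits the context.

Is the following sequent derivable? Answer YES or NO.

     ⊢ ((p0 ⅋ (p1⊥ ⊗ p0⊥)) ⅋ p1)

Derivation (root first):
[⅋]  ⊢ ((p0 ⅋ (p1⊥ ⊗ p0⊥)) ⅋ p1)
  [⅋]  ⊢ p1, (p0 ⅋ (p1⊥ ⊗ p0⊥))
    [⊗]  ⊢ p1, p0, (p1⊥ ⊗ p0⊥)
      [Ax]  ⊢ p1, p1⊥
      [Ax]  ⊢ p0, p0⊥

Result: YES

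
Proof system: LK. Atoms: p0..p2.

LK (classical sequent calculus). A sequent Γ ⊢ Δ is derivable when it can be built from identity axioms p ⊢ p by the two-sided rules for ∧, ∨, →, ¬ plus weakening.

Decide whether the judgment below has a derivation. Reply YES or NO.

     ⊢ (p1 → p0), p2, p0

Enumerate valuations to refute Γ ⊢ Δ:
  v=000: Γ:[] Δ:[(p1 → p0)=T, p2=F, p0=F] refutes=False
  v=001: Γ:[] Δ:[(p1 → p0)=T, p2=T, p0=F] refutes=False
  v=010: Γ:[] Δ:[(p1 → p0)=F, p2=F, p0=F] refutes=True  ← countermodel

Result: NO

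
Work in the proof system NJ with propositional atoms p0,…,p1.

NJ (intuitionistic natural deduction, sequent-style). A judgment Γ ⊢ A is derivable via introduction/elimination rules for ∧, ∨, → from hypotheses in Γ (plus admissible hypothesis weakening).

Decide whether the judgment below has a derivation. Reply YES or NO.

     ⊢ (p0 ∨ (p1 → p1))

Derivation (root first):
[∨I₂]  ⊢ (p0 ∨ (p1 → p1))
  [→I]  ⊢ (p1 → p1)
    [Ax] p1 ⊢ p1

Result: YES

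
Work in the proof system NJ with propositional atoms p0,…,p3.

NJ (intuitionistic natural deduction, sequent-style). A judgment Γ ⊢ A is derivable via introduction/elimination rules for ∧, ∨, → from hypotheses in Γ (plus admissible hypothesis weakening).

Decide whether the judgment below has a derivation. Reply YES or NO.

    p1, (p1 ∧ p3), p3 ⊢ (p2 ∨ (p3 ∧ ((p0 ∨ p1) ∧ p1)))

Proof tree:
[∨I₂] p1, (p1 ∧ p3), p3 ⊢ (p2 ∨ (p3 ∧ ((p0 ∨ p1) ∧ p1)))
  [∧I] p1, (p1 ∧ p3), p3 ⊢ (p3 ∧ ((p0 ∨ p1) ∧ p1))
    [Wk] p3, (p1 ∧ p3) ⊢ p3
      [Ax] p3 ⊢ p3
    [∧I] p1 ⊢ ((p0 ∨ p1) ∧ p1)
      [∨I₂] p1 ⊢ (p0 ∨ p1)
        [Ax] p1 ⊢ p1
      [Ax] p1 ⊢ p1

Result: YES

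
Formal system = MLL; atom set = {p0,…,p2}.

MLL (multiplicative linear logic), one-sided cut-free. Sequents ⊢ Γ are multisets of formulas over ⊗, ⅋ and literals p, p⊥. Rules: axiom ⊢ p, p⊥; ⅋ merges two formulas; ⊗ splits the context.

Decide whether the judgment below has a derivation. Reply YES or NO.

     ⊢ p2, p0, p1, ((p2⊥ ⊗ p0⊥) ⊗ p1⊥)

Derivation (root first):
[⊗]  ⊢ p2, p0, p1, ((p2⊥ ⊗ p0⊥) ⊗ p1⊥)
  [⊗]  ⊢ p2, p0, (p2⊥ ⊗ p0⊥)
    [Ax]  ⊢ p2, p2⊥
    [Ax]  ⊢ p0, p0⊥
  [Ax]  ⊢ p1, p1⊥

Result: YES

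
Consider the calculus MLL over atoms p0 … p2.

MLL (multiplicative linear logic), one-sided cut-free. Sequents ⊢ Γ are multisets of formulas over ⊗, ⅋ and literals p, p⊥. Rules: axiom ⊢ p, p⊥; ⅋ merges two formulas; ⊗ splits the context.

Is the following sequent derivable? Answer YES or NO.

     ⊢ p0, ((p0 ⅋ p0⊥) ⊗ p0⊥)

Derivation trace:
[⊗]  ⊢ p0, ((p0 ⅋ p0⊥) ⊗ p0⊥)
  [⅋]  ⊢ (p0 ⅋ p0⊥)
    [Ax]  ⊢ p0, p0⊥
  [Ax]  ⊢ p0, p0⊥

Result: YES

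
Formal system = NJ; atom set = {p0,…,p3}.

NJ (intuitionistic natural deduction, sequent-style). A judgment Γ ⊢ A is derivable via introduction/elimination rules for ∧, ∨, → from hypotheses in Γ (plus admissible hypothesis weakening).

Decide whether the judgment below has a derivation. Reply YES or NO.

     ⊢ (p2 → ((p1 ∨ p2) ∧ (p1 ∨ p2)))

Derivation (root first):
[→I]  ⊢ (p2 → ((p1 ∨ p2) ∧ (p1 ∨ p2)))
  [∧I] p2 ⊢ ((p1 ∨ p2) ∧ (p1 ∨ p2))
    [∨I₂] p2 ⊢ (p1 ∨ p2)
      [Ax] p2 ⊢ p2
    [∨I₂] p2 ⊢ (p1 ∨ p2)
      [Ax] p2 ⊢ p2

Result: YES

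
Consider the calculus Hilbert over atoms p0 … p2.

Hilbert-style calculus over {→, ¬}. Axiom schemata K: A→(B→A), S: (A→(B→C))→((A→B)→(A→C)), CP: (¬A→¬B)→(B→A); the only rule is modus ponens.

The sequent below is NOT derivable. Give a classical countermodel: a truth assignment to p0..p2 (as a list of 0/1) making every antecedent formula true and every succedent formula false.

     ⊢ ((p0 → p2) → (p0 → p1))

Enumerate valuations to refute Γ ⊢ Δ:
  v=000: Γ:[] Δ:[((p0 → p2) → (p0 → p1))=T] refutes=False
  v=001: Γ:[] Δ:[((p0 → p2) → (p0 → p1))=T] refutes=False
  v=010: Γ:[] Δ:[((p0 → p2) → (p0 → p1))=T] refutes=False
  v=011: Γ:[] Δ:[((p0 → p2) → (p0 → p1))=T] refutes=False
  v=100: Γ:[] Δ:[((p0 → p2) → (p0 → p1))=T] refutes=False
  v=101: Γ:[] Δ:[((p0 → p2) → (p0 → p1))=F] refutes=True  ← countermodel

Result: [1, 0, 1]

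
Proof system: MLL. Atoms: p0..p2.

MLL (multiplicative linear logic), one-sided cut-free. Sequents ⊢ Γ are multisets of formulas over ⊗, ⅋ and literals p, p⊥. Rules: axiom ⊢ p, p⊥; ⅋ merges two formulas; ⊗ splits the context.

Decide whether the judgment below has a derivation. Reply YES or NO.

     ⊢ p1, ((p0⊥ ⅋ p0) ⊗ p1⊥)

Derivation trace:
[⊗]  ⊢ p1, ((p0⊥ ⅋ p0) ⊗ p1⊥)
  [⅋]  ⊢ (p0⊥ ⅋ p0)
    [Ax]  ⊢ p0, p0⊥
  [Ax]  ⊢ p1, p1⊥

Result: YES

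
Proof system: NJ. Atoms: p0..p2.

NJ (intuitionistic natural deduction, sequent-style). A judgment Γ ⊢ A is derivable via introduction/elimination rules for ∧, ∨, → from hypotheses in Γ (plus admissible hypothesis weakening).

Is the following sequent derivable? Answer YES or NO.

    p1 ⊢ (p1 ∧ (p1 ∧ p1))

Proof tree:
[∧I] p1 ⊢ (p1 ∧ (p1 ∧ p1))
  [Ax] p1 ⊢ p1
  [∧I] p1 ⊢ (p1 ∧ p1)
    [Ax] p1 ⊢ p1
    [Ax] p1 ⊢ p1

Result: YES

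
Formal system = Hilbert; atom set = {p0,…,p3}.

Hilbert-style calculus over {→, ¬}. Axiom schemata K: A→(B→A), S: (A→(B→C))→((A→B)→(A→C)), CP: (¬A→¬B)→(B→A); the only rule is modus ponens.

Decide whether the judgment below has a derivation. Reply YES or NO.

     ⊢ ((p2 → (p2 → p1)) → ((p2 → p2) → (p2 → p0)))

Search for a countermodel by truth-table:
  v=0000: Γ:[] Δ:[((p2 → (p2 → p1)) → ((p2 → p2) → (p2 → p0)))=T] refutes=False
  v=0001: Γ:[] Δ:[((p2 → (p2 → p1)) → ((p2 → p2) → (p2 → p0)))=T] refutes=False
  v=0010: Γ:[] Δ:[((p2 → (p2 → p1)) → ((p2 → p2) → (p2 → p0)))=T] refutes=False
  v=0011: Γ:[] Δ:[((p2 → (p2 → p1)) → ((p2 → p2) → (p2 → p0)))=T] refutes=False
  v=0100: Γ:[] Δ:[((p2 → (p2 → p1)) → ((p2 → p2) → (p2 → p0)))=T] refutes=False
  v=0101: Γ:[] Δ:[((p2 → (p2 → p1)) → ((p2 → p2) → (p2 → p0)))=T] refutes=False
  v=0110: Γ:[] Δ:[((p2 → (p2 → p1)) → ((p2 → p2) → (p2 → p0)))=F] refutes=True  ← countermodel

Result: NO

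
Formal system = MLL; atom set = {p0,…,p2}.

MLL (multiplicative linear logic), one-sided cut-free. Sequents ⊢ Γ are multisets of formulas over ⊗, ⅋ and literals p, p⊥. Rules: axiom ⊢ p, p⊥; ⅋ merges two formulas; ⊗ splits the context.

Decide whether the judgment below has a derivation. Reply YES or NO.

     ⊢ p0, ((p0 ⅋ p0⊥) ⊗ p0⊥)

Derivation (root first):
[⊗]  ⊢ p0, ((p0 ⅋ p0⊥) ⊗ p0⊥)
  [⅋]  ⊢ (p0 ⅋ p0⊥)
    [Ax]  ⊢ p0, p0⊥
  [Ax]  ⊢ p0, p0⊥

Result: YES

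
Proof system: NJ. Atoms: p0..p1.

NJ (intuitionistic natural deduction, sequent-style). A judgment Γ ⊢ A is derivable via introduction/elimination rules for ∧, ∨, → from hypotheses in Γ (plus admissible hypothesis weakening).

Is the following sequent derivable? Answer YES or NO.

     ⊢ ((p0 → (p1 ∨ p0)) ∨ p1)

Derivation trace:
[∨I₁]  ⊢ ((p0 → (p1 ∨ p0)) ∨ p1)
  [→I]  ⊢ (p0 → (p1 ∨ p0))
    [∨I₂] p0 ⊢ (p1 ∨ p0)
      [Ax] p0 ⊢ p0

Result: YES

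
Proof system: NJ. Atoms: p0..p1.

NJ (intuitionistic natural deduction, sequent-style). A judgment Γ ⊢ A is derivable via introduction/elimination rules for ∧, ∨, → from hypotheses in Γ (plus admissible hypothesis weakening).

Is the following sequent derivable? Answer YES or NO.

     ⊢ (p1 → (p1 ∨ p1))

Derivation trace:
[→I]  ⊢ (p1 → (p1 ∨ p1))
  [∨I₂] p1 ⊢ (p1 ∨ p1)
    [Ax] p1 ⊢ p1

Result: YES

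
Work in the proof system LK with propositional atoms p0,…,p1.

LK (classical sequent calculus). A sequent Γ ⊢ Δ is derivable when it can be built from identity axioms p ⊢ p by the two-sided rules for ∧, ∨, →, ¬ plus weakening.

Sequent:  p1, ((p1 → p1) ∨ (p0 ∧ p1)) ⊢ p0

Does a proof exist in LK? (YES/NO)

Search for a countermodel by truth-table:
  v=00: Γ:[p1=F, ((p1 → p1) ∨ (p0 ∧ p1))=T] Δ:[p0=F] refutes=False
  v=01: Γ:[p1=T, ((p1 → p1) ∨ (p0 ∧ p1))=T] Δ:[p0=F] refutes=True  ← countermodel

Result: NO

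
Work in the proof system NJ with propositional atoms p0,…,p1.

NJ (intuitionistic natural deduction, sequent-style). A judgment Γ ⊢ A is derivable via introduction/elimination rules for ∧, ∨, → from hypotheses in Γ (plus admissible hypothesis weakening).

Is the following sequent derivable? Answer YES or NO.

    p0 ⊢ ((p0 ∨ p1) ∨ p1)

Derivation (root first):
[∨I₁] p0 ⊢ ((p0 ∨ p1) ∨ p1)
  [∨I₁] p0 ⊢ (p0 ∨ p1)
    [Ax] p0 ⊢ p0

Result: YES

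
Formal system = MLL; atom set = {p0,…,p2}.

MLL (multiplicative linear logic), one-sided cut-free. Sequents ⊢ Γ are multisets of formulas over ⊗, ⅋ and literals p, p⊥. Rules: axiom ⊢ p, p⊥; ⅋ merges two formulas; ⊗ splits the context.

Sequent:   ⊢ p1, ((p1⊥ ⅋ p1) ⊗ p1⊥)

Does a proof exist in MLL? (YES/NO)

Derivation (root first):
[⊗]  ⊢ p1, ((p1⊥ ⅋ p1) ⊗ p1⊥)
  [⅋]  ⊢ (p1⊥ ⅋ p1)
    [Ax]  ⊢ p1, p1⊥
  [Ax]  ⊢ p1, p1⊥

Result: YES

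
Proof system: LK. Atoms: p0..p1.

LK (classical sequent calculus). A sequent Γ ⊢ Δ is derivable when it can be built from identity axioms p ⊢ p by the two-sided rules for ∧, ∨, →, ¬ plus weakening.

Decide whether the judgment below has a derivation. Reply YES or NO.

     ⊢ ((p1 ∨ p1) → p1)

Derivation trace:
[→R]  ⊢ ((p1 ∨ p1) → p1)
  [∨L] (p1 ∨ p1) ⊢ p1
    [Ax] p1 ⊢ p1
    [Ax] p1 ⊢ p1

Result: YES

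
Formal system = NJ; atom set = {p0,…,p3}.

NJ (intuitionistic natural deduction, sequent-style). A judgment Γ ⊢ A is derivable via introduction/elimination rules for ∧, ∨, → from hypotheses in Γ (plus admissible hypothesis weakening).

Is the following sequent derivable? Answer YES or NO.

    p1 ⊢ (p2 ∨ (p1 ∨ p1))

Derivation (root first):
[∨I₂] p1 ⊢ (p2 ∨ (p1 ∨ p1))
  [∨I₁] p1 ⊢ (p1 ∨ p1)
    [Ax] p1 ⊢ p1

Result: YES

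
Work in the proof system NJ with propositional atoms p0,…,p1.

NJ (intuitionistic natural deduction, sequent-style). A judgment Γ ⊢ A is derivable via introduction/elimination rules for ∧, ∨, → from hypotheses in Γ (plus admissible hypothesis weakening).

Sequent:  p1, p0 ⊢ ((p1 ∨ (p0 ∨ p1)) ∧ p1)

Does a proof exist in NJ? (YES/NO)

Derivation (root first):
[∧I] p1, p0 ⊢ ((p1 ∨ (p0 ∨ p1)) ∧ p1)
  [∨I₂] p0 ⊢ (p1 ∨ (p0 ∨ p1))
    [∨I₁] p0 ⊢ (p0 ∨ p1)
      [Ax] p0 ⊢ p0
  [Ax] p1 ⊢ p1

Result: YES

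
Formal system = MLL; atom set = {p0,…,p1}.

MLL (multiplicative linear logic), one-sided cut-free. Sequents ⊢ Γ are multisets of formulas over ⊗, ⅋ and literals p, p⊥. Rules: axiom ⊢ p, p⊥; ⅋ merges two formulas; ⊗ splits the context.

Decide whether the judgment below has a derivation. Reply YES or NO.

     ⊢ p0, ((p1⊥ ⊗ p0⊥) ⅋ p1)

Derivation (root first):
[⅋]  ⊢ p0, ((p1⊥ ⊗ p0⊥) ⅋ p1)
  [⊗]  ⊢ p1, p0, (p1⊥ ⊗ p0⊥)
    [Ax]  ⊢ p1, p1⊥
    [Ax]  ⊢ p0, p0⊥

Result: YES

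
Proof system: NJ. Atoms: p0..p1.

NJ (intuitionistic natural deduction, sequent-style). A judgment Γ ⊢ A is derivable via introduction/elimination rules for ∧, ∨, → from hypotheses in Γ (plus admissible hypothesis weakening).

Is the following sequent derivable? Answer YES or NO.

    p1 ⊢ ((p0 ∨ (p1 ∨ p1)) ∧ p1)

Proof tree:
[∧I] p1 ⊢ ((p0 ∨ (p1 ∨ p1)) ∧ p1)
  [∨I₂] p1 ⊢ (p0 ∨ (p1 ∨ p1))
    [∨I₂] p1 ⊢ (p1 ∨ p1)
      [Ax] p1 ⊢ p1
  [Ax] p1 ⊢ p1

Result: YES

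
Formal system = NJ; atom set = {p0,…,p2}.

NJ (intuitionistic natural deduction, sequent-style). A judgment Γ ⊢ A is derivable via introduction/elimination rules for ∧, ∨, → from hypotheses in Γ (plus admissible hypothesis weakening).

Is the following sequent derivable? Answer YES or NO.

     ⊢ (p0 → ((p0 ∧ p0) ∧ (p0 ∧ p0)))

Proof tree:
[→I]  ⊢ (p0 → ((p0 ∧ p0) ∧ (p0 ∧ p0)))
  [∧I] p0 ⊢ ((p0 ∧ p0) ∧ (p0 ∧ p0))
    [Wk] p0, p0 ⊢ (p0 ∧ p0)
      [∧I] p0 ⊢ (p0 ∧ p0)
        [Ax] p0 ⊢ p0
        [Ax] p0 ⊢ p0
    [∧I] p0 ⊢ (p0 ∧ p0)
      [Ax] p0 ⊢ p0
      [Ax] p0 ⊢ p0

Result: YES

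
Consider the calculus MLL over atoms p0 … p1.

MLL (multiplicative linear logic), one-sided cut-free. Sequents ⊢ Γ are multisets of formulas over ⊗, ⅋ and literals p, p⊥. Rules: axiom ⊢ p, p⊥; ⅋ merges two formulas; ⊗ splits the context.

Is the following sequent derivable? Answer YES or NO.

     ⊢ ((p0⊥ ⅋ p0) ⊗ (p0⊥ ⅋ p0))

Derivation (root first):
[⊗]  ⊢ ((p0⊥ ⅋ p0) ⊗ (p0⊥ ⅋ p0))
  [⅋]  ⊢ (p0⊥ ⅋ p0)
    [Ax]  ⊢ p0, p0⊥
  [⅋]  ⊢ (p0⊥ ⅋ p0)
    [Ax]  ⊢ p0, p0⊥

Result: YES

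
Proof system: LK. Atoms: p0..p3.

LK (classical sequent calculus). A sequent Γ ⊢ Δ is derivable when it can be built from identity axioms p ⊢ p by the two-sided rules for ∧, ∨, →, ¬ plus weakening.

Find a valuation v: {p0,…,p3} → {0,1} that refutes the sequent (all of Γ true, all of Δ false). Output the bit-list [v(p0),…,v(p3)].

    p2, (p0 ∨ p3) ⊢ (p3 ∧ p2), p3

Search for a countermodel by truth-table:
  v=0000: Γ:[p2=F, (p0 ∨ p3)=F] Δ:[(p3 ∧ p2)=F, p3=F] refutes=False
  v=0001: Γ:[p2=F, (p0 ∨ p3)=T] Δ:[(p3 ∧ p2)=F, p3=T] refutes=False
  v=0010: Γ:[p2=T, (p0 ∨ p3)=F] Δ:[(p3 ∧ p2)=F, p3=F] refutes=False
  v=0011: Γ:[p2=T, (p0 ∨ p3)=T] Δ:[(p3 ∧ p2)=T, p3=T] refutes=False
  v=0100: Γ:[p2=F, (p0 ∨ p3)=F] Δ:[(p3 ∧ p2)=F, p3=F] refutes=False
  v=0101: Γ:[p2=F, (p0 ∨ p3)=T] Δ:[(p3 ∧ p2)=F, p3=T] refutes=False
  v=0110: Γ:[p2=T, (p0 ∨ p3)=F] Δ:[(p3 ∧ p2)=F, p3=F] refutes=False
  v=0111: Γ:[p2=T, (p0 ∨ p3)=T] Δ:[(p3 ∧ p2)=T, p3=T] refutes=False
  v=1000: Γ:[p2=F, (p0 ∨ p3)=T] Δ:[(p3 ∧ p2)=F, p3=F] refutes=False
  v=1001: Γ:[p2=F, (p0 ∨ p3)=T] Δ:[(p3 ∧ p2)=F, p3=T] refutes=False
  v=1010: Γ:[p2=T, (p0 ∨ p3)=T] Δ:[(p3 ∧ p2)=F, p3=F] refutes=True  ← countermodel

Result: [1, 0, 1, 0]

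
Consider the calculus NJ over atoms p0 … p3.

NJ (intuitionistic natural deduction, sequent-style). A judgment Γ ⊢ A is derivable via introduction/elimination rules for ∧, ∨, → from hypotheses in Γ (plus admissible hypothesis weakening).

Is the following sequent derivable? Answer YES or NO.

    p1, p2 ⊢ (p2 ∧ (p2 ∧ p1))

Derivation trace:
[∧I] p1, p2 ⊢ (p2 ∧ (p2 ∧ p1))
  [Ax] p2 ⊢ p2
  [∧I] p1, p2 ⊢ (p2 ∧ p1)
    [Ax] p2 ⊢ p2
    [Ax] p1 ⊢ p1

Result: YES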